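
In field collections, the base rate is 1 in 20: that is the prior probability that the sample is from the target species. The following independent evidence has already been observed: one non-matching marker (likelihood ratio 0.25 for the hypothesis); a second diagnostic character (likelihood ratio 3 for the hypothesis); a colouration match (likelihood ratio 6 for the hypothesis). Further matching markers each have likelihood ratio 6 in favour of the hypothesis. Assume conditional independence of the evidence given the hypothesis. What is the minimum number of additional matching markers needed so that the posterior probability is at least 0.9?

Prior odds = 0.05/0.95 = 1/19.
Combined Bayes factor of the evidence already in hand = 0.25 × 3 × 6 = 4.5.
Odds after that evidence = (1/19) × 4.5 = 9/38.
Target odds = 0.9/0.1 = 9.
Need 6ⁿ ≥ 9 ÷ (9/38) = 38.
6² = 36 falls short of 38 but 6³ = 216 reaches it, so n = 3.

3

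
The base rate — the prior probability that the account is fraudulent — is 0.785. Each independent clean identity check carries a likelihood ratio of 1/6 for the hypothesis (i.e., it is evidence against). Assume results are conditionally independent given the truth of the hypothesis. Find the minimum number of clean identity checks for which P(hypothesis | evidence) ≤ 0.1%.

5

Prior odds = 0.785/0.215 = 157/43.
Likelihood ratio per clean identity check = 1/6.
Target posterior odds = 0.001/0.999 = 1/999.
Require (1/6)ⁿ ≤ 1/999 ÷ (157/43) = 43/156843.
(1/6)⁴ = 1/1296 is still above 43/156843 but (1/6)⁵ = 1/7776 is at or below it, so n = 5.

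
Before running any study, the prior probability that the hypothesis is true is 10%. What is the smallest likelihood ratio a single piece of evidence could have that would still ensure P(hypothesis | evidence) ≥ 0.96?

216

Prior odds = 0.1/0.9 = 1/9.
Target odds = 0.96/0.04 = 24.
Required Bayes factor = 24 ÷ (1/9) = 216.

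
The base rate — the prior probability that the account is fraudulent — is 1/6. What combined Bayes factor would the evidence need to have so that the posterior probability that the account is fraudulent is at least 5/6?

Prior odds = (1/6)/(5/6) = 0.2.
Target odds = (5/6)/(1/6) = 5.
Required Bayes factor = 5 ÷ 0.2 = 25.

25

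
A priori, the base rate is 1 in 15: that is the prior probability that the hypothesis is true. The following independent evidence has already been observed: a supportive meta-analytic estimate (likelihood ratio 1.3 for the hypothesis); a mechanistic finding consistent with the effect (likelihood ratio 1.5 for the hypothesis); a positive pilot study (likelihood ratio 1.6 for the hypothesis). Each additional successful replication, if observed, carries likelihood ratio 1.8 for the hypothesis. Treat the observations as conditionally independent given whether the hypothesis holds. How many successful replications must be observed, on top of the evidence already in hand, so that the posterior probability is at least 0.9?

7

Prior odds = (1/15)/(14/15) = 1/14.
Combined Bayes factor of the evidence already in hand = 1.3 × 1.5 × 1.6 = 3.12.
Odds after that evidence = (1/14) × 3.12 = 39/175.
Target odds = 0.9/0.1 = 9.
Need 1.8ⁿ ≥ 9 ÷ (39/175) = 525/13.
1.8⁶ = 531441/15625 falls short of 525/13 but 1.8⁷ = 4782969/78125 reaches it, so n = 7.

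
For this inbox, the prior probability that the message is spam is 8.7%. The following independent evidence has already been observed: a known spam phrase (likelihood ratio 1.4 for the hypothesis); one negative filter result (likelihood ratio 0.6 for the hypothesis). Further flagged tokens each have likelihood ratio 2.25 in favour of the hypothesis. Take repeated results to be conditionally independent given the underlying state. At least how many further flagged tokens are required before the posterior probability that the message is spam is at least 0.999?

Prior odds = 0.087/0.913 = 87/913.
Combined Bayes factor of the evidence already in hand = 1.4 × 0.6 = 0.84.
Odds after that evidence = (87/913) × 0.84 = 1827/22825.
Target odds = 0.999/0.001 = 999.
Need 2.25ⁿ ≥ 999 ÷ (1827/22825) = 2533575/203.
2.25¹¹ ≈7481.83 falls short of 2533575/203 but 2.25¹² ≈16834.1 reaches it, so n = 12.

12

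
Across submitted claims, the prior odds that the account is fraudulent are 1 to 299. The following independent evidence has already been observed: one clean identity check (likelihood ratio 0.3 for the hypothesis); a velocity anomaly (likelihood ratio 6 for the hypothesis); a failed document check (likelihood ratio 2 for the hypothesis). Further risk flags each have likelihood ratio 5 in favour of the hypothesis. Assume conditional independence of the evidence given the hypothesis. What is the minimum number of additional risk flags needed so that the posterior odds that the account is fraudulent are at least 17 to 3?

4

Prior odds = 1/299.
Combined Bayes factor of the evidence already in hand = 0.3 × 6 × 2 = 3.6.
Odds after that evidence = (1/299) × 3.6 = 18/1495.
Target odds = 17/3.
Need 5ⁿ ≥ 17/3 ÷ (18/1495) = 25415/54.
5³ = 125 falls short of 25415/54 but 5⁴ = 625 reaches it, so n = 4.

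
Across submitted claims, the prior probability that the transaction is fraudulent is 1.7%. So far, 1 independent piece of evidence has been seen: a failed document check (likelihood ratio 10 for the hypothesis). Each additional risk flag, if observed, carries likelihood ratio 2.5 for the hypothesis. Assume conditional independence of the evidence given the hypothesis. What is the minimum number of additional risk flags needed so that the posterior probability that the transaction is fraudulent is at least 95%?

Prior odds = 0.017/0.983 = 17/983.
Bayes factor of the evidence already in hand = 10.
Odds after that evidence = (17/983) × 10 = 170/983.
Target odds = 0.95/0.05 = 19.
Need 2.5ⁿ ≥ 19 ÷ (170/983) = 18677/170.
2.5⁵ = 97.65625 falls short of 18677/170 but 2.5⁶ = 244.140625 reaches it, so n = 6.

6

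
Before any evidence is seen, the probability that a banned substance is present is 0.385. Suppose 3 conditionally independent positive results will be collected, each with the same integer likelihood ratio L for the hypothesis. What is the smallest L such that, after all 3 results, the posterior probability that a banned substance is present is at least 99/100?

Prior odds = 0.385/0.615 = 77/123.
Target odds = 0.99/0.01 = 99.
Need L³ ≥ 99 ÷ (77/123) = 1107/7.
5³ = 125 < 1107/7 ≤ 216 = 6³, so L = 6.

6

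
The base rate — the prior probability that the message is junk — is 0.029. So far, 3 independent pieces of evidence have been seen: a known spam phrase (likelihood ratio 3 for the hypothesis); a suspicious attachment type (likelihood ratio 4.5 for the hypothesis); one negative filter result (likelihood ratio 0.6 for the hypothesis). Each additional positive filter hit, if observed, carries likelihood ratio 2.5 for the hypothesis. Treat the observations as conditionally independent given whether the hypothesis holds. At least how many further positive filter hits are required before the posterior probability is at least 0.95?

5

Prior odds = 0.029/0.971 = 29/971.
Combined Bayes factor of the evidence already in hand = 3 × 4.5 × 0.6 = 8.1.
Odds after that evidence = (29/971) × 8.1 = 2349/9710.
Target odds = 0.95/0.05 = 19.
Need 2.5ⁿ ≥ 19 ÷ (2349/9710) = 184490/2349.
2.5⁴ = 39.0625 falls short of 184490/2349 but 2.5⁵ = 97.65625 reaches it, so n = 5.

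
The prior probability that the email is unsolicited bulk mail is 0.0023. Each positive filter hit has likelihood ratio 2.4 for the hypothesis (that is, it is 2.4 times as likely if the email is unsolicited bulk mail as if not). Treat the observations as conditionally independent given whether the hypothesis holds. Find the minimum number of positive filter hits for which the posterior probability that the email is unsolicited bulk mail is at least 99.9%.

Prior odds: 0.0023 ÷ 0.9977 = 23/9977.
Likelihood ratio per positive filter hit = 2.4.
Target posterior odds = 0.999/0.001 = 999.
Require 2.4ⁿ ≥ 999 ÷ (23/9977) = 9967023/23.
2.4¹⁴ ≈210357 falls short of 9967023/23 but 2.4¹⁵ ≈504857 reaches it, so n = 15.

15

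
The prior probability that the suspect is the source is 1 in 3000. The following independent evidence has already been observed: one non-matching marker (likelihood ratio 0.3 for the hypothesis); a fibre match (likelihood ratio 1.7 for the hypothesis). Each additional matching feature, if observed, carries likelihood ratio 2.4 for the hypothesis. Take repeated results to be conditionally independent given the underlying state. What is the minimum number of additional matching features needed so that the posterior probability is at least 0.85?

12

Prior odds = (1/3000)/(2999/3000) = 1/2999.
Combined Bayes factor of the evidence already in hand = 0.3 × 1.7 = 0.51.
Odds after that evidence = (1/2999) × 0.51 = 51/299900.
Target odds = 0.85/0.15 = 17/3.
Need 2.4ⁿ ≥ 17/3 ÷ (51/299900) = 299900/9.
2.4¹¹ ≈15216.8 falls short of 299900/9 but 2.4¹² ≈36520.3 reaches it, so n = 12.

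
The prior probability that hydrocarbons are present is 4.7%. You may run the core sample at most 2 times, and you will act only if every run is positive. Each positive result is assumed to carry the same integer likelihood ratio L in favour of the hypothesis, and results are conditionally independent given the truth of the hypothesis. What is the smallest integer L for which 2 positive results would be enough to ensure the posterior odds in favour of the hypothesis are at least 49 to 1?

32

Prior odds = 0.047/0.953 = 47/953.
Target odds = 49.
Need L² ≥ 49 ÷ (47/953) = 46697/47.
31² = 961 < 46697/47 ≤ 1024 = 32², so L = 32.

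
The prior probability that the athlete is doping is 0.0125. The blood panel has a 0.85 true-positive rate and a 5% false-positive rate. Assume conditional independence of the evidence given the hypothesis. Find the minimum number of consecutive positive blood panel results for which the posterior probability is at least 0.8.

Prior odds = 0.0125/0.9875 = 1/79.
Likelihood ratio of a positive result = 0.85/0.05 = 17.
Target odds: 0.8 ÷ 0.2 = 4.
Need (1/79) × 17ⁿ ≥ 4, i.e. 17ⁿ ≥ 316.
17² = 289 falls short of 316 but 17³ = 4913 reaches it, so n = 3.

3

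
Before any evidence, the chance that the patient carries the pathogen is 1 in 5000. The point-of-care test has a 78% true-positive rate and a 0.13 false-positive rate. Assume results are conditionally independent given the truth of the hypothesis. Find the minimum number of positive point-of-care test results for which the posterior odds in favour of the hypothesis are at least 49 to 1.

Prior odds: 0.0002 ÷ 0.9998 = 1/4999.
Likelihood ratio of a positive result = 0.78/0.13 = 6.
Target odds = 49.
Require 6ⁿ ≥ 49 ÷ (1/4999) = 244951.
6⁶ = 46656 falls short of 244951 but 6⁷ = 279936 reaches it, so n = 7.

7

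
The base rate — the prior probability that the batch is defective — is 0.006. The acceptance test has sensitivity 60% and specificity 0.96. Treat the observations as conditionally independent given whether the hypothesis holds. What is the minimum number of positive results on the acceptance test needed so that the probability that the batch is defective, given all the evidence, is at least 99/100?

4

Prior odds = 0.006/0.994 = 3/497.
False-positive rate = 1 − 0.96 = 0.04; likelihood ratio of a positive = 0.6/0.04 = 15.
Target posterior odds = 0.99/0.01 = 99.
Require 15ⁿ ≥ 99 ÷ (3/497) = 16401.
15³ = 3375 falls short of 16401 but 15⁴ = 50625 reaches it, so n = 4.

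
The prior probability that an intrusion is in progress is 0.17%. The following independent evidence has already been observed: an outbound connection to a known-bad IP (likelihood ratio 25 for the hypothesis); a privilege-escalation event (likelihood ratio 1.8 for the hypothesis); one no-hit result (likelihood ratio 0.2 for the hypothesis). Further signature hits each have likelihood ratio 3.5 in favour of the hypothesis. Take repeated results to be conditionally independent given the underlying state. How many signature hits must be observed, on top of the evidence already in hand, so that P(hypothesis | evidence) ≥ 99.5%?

8

Prior odds = 0.0017/0.9983 = 17/9983.
Combined Bayes factor of the evidence already in hand = 25 × 1.8 × 0.2 = 9.
Odds after that evidence = (17/9983) × 9 = 153/9983.
Target odds = 0.995/0.005 = 199.
Need 3.5ⁿ ≥ 199 ÷ (153/9983) = 1986617/153.
3.5⁷ = 823543/128 falls short of 1986617/153 but 3.5⁸ = 5764801/256 reaches it, so n = 8.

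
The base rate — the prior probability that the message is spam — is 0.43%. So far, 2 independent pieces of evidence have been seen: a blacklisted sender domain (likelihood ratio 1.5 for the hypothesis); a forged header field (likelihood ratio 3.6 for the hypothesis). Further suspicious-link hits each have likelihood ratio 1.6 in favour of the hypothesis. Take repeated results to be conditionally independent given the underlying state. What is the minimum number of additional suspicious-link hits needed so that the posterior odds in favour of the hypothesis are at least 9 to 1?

Prior odds = 0.0043/0.9957 = 43/9957.
Combined Bayes factor of the evidence already in hand = 1.5 × 3.6 = 5.4.
Odds after that evidence = (43/9957) × 5.4 = 387/16595.
Target odds = 9.
Need 1.6ⁿ ≥ 9 ÷ (387/16595) = 16595/43.
1.6¹² ≈281.475 falls short of 16595/43 but 1.6¹³ ≈450.36 reaches it, so n = 13.

13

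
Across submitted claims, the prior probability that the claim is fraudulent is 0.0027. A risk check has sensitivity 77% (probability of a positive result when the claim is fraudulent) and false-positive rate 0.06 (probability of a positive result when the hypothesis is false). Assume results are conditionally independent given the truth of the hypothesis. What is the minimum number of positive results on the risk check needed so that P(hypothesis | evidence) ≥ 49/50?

4

Prior odds = 0.0027/0.9973 = 27/9973.
Likelihood ratio of a positive result = 0.77/0.06 = 77/6.
Target posterior odds = 0.98/0.02 = 49.
Require (77/6)ⁿ ≥ 49 ÷ (27/9973) = 488677/27.
(77/6)³ = 456533/216 falls short of 488677/27 but (77/6)⁴ = 35153041/1296 reaches it, so n = 4.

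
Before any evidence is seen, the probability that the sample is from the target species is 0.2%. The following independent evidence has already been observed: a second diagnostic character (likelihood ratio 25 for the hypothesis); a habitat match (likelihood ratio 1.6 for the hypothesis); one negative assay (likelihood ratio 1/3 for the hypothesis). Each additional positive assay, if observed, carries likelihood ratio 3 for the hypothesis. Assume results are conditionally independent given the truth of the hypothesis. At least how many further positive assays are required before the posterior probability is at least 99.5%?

Prior odds = 0.002/0.998 = 1/499.
Combined Bayes factor of the evidence already in hand = 25 × 1.6 × (1/3) = 40/3.
Odds after that evidence = (1/499) × 40/3 = 40/1497.
Target odds = 0.995/0.005 = 199.
Need 3ⁿ ≥ 199 ÷ (40/1497) = 7447.575.
3⁸ = 6561 falls short of 7447.575 but 3⁹ = 19683 reaches it, so n = 9.

9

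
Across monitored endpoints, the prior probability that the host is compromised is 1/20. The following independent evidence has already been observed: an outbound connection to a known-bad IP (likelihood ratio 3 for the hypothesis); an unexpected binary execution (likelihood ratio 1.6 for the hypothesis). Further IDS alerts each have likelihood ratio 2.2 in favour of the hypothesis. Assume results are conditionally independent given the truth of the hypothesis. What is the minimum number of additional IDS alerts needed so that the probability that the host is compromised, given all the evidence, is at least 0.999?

11

Prior odds = 0.05/0.95 = 1/19.
Combined Bayes factor of the evidence already in hand = 3 × 1.6 = 4.8.
Odds after that evidence = (1/19) × 4.8 = 24/95.
Target odds = 0.999/0.001 = 999.
Need 2.2ⁿ ≥ 999 ÷ (24/95) = 3954.375.
2.2¹⁰ ≈2655.99 falls short of 3954.375 but 2.2¹¹ ≈5843.18 reaches it, so n = 11.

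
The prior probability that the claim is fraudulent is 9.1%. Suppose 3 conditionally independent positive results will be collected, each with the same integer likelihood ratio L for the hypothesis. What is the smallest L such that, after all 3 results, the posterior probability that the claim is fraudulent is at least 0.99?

10

Prior odds = 0.091/0.909 = 91/909.
Target odds = 0.99/0.01 = 99.
Need L³ ≥ 99 ÷ (91/909) = 89991/91.
9³ = 729 < 89991/91 ≤ 1000 = 10³, so L = 10.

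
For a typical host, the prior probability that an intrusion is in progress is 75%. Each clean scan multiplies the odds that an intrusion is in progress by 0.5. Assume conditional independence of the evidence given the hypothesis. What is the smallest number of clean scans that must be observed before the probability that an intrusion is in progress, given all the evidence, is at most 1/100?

Prior odds: 0.75 ÷ 0.25 = 3.
Likelihood ratio per clean scan = 0.5.
Target posterior odds = 0.01/0.99 = 1/99.
Require 0.5ⁿ ≤ 1/99 ÷ 3 = 1/297.
0.5⁸ = 0.00390625 is still above 1/297 but 0.5⁹ = 0.001953125 is at or below it, so n = 9.

9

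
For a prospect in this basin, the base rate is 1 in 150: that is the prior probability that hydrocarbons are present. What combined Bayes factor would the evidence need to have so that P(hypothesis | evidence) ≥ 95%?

2831

Prior odds = (1/150)/(149/150) = 1/149.
Target odds = 0.95/0.05 = 19.
Required Bayes factor = 19 ÷ (1/149) = 2831.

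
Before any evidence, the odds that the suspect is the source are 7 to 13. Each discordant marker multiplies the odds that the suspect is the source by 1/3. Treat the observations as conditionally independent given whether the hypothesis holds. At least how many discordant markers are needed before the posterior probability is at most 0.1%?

6

Prior odds = 7/13.
Likelihood ratio per discordant marker = 1/3.
Target odds: 0.001 ÷ 0.999 = 1/999.
Need (7/13) × (1/3)ⁿ ≤ 1/999, i.e. (1/3)ⁿ ≤ 13/6993.
(1/3)⁵ = 1/243 is still above 13/6993 but (1/3)⁶ = 1/729 is at or below it, so n = 6.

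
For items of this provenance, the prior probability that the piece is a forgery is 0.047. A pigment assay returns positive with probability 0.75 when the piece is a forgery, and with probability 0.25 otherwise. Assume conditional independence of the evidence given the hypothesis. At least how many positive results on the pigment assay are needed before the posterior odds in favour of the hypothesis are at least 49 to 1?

7

Prior odds = 0.047/0.953 = 47/953.
Likelihood ratio of a positive result = 0.75/0.25 = 3.
Target odds = 49.
Need (47/953) × 3ⁿ ≥ 49, i.e. 3ⁿ ≥ 46697/47.
3⁶ = 729 falls short of 46697/47 but 3⁷ = 2187 reaches it, so n = 7.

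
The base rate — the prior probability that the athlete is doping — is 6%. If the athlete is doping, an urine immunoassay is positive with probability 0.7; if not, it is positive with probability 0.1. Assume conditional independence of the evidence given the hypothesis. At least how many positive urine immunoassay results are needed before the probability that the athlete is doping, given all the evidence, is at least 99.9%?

Prior odds = 0.06/0.94 = 3/47.
Likelihood ratio of a positive = 0.7/0.1 = 7.
Target posterior odds = 0.999/0.001 = 999.
Require 7ⁿ ≥ 999 ÷ (3/47) = 15651.
7⁴ = 2401 falls short of 15651 but 7⁵ = 16807 reaches it, so n = 5.

5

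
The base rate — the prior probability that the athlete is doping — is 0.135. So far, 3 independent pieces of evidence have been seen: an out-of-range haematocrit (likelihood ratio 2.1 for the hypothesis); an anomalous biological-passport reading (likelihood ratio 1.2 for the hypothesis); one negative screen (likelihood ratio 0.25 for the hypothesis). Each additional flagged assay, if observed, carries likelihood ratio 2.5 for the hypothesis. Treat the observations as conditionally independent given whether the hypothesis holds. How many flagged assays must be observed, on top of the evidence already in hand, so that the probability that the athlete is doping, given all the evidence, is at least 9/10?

5

Prior odds = 0.135/0.865 = 27/173.
Combined Bayes factor of the evidence already in hand = 2.1 × 1.2 × 0.25 = 0.63.
Odds after that evidence = (27/173) × 0.63 = 1701/17300.
Target odds = 0.9/0.1 = 9.
Need 2.5ⁿ ≥ 9 ÷ (1701/17300) = 17300/189.
2.5⁴ = 39.0625 falls short of 17300/189 but 2.5⁵ = 97.65625 reaches it, so n = 5.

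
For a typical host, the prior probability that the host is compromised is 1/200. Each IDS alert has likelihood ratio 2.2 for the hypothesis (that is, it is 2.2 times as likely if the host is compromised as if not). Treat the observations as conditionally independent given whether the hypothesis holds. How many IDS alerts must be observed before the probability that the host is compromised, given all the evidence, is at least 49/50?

12

Prior odds: 0.005 ÷ 0.995 = 1/199.
Likelihood ratio per IDS alert = 2.2.
Target posterior odds = 0.98/0.02 = 49.
Need (1/199) × 2.2ⁿ ≥ 49, i.e. 2.2ⁿ ≥ 9751.
2.2¹¹ ≈5843.18 falls short of 9751 but 2.2¹² ≈12855 reaches it, so n = 12.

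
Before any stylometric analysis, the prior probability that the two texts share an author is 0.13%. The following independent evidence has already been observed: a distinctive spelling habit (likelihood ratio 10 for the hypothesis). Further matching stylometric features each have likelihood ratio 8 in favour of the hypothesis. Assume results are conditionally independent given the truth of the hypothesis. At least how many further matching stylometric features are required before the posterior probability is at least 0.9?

Prior odds = 0.0013/0.9987 = 13/9987.
Bayes factor of the evidence already in hand = 10.
Odds after that evidence = (13/9987) × 10 = 130/9987.
Target odds = 0.9/0.1 = 9.
Need 8ⁿ ≥ 9 ÷ (130/9987) = 89883/130.
8³ = 512 falls short of 89883/130 but 8⁴ = 4096 reaches it, so n = 4.

4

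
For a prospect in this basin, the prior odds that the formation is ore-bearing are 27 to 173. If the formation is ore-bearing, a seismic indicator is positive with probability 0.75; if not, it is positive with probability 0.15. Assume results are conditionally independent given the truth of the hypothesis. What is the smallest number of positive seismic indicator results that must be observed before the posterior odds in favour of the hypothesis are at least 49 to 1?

4

Prior odds = 27/173.
Likelihood ratio of a positive = 0.75/0.15 = 5.
Target odds = 49.
Require 5ⁿ ≥ 49 ÷ (27/173) = 8477/27.
5³ = 125 falls short of 8477/27 but 5⁴ = 625 reaches it, so n = 4.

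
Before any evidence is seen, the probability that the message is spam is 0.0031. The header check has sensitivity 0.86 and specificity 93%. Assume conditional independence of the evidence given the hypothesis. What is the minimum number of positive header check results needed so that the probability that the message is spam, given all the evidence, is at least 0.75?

3

Prior odds = 0.0031/0.9969 = 31/9969.
False-positive rate = 1 − 0.93 = 0.07; likelihood ratio of a positive = 0.86/0.07 = 86/7.
Target posterior odds = 0.75/0.25 = 3.
Need (31/9969) × (86/7)ⁿ ≥ 3, i.e. (86/7)ⁿ ≥ 29907/31.
(86/7)² = 7396/49 falls short of 29907/31 but (86/7)³ = 636056/343 reaches it, so n = 3.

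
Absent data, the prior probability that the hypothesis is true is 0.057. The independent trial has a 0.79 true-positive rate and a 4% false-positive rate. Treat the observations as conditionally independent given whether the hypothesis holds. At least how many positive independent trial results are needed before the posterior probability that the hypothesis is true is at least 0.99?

3

Prior odds = 0.057/0.943 = 57/943.
Likelihood ratio of a positive result = 0.79/0.04 = 19.75.
Target posterior odds = 0.99/0.01 = 99.
Need (57/943) × 19.75ⁿ ≥ 99, i.e. 19.75ⁿ ≥ 31119/19.
19.75² = 390.0625 falls short of 31119/19 but 19.75³ = 7703.734375 reaches it, so n = 3.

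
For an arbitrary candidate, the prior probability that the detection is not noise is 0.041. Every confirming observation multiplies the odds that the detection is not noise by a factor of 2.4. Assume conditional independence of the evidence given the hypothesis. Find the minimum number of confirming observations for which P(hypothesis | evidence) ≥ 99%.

9

Prior odds: 0.041 ÷ 0.959 = 41/959.
Likelihood ratio per confirming observation = 2.4.
Target odds: 0.99 ÷ 0.01 = 99.
Require 2.4ⁿ ≥ 99 ÷ (41/959) = 94941/41.
2.4⁸ = 429981696/390625 falls short of 94941/41 but 2.4⁹ ≈2641.81 reaches it, so n = 9.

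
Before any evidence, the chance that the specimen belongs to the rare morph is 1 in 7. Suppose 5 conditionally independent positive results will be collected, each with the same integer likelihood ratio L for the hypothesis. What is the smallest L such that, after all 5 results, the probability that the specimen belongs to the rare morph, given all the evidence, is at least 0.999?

Prior odds = (1/7)/(6/7) = 1/6.
Target odds = 0.999/0.001 = 999.
Need L⁵ ≥ 999 ÷ (1/6) = 5994.
5⁵ = 3125 < 5994 ≤ 7776 = 6⁵, so L = 6.

6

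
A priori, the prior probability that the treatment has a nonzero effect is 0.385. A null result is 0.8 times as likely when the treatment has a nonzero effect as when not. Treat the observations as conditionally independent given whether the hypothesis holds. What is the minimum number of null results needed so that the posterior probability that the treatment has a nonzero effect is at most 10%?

8

Prior odds = 0.385/0.615 = 77/123.
Likelihood ratio per null result = 0.8.
Target posterior odds = 0.1/0.9 = 1/9.
Require 0.8ⁿ ≤ 1/9 ÷ (77/123) = 41/231.
0.8⁷ = 16384/78125 is still above 41/231 but 0.8⁸ = 65536/390625 is at or below it, so n = 8.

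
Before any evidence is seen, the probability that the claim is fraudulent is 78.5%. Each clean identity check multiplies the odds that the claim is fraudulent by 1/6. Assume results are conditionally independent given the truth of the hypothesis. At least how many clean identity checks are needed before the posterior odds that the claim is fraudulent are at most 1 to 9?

2

Prior odds = 0.785/0.215 = 157/43.
Likelihood ratio per clean identity check = 1/6.
Target odds = 1/9.
Require (1/6)ⁿ ≤ 1/9 ÷ (157/43) = 43/1413.
(1/6)¹ = 1/6 is still above 43/1413 but (1/6)² = 1/36 is at or below it, so n = 2.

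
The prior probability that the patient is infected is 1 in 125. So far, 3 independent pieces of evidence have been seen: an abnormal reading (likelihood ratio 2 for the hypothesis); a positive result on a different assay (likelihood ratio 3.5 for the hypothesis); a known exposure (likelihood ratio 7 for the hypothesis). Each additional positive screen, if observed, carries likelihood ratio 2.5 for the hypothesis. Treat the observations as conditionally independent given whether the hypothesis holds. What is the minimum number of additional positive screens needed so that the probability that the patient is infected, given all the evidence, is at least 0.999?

9

Prior odds = 0.008/0.992 = 1/124.
Combined Bayes factor of the evidence already in hand = 2 × 3.5 × 7 = 49.
Odds after that evidence = (1/124) × 49 = 49/124.
Target odds = 0.999/0.001 = 999.
Need 2.5ⁿ ≥ 999 ÷ (49/124) = 123876/49.
2.5⁸ = 390625/256 falls short of 123876/49 but 2.5⁹ = 1953125/512 reaches it, so n = 9.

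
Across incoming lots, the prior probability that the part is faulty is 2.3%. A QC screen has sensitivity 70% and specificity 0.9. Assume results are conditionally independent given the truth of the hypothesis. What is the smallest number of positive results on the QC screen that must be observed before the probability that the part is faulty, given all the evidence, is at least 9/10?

4

Prior odds = 0.023/0.977 = 23/977.
False-positive rate = 1 − 0.9 = 0.1; likelihood ratio of a positive = 0.7/0.1 = 7.
Target odds: 0.9 ÷ 0.1 = 9.
Need (23/977) × 7ⁿ ≥ 9, i.e. 7ⁿ ≥ 8793/23.
7³ = 343 falls short of 8793/23 but 7⁴ = 2401 reaches it, so n = 4.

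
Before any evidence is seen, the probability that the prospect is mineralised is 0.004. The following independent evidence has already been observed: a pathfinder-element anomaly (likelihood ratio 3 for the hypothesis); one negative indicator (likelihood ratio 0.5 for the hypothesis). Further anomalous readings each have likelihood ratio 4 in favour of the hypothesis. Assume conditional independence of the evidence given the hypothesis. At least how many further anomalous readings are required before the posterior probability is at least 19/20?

Prior odds = 0.004/0.996 = 1/249.
Combined Bayes factor of the evidence already in hand = 3 × 0.5 = 1.5.
Odds after that evidence = (1/249) × 1.5 = 1/166.
Target odds = 0.95/0.05 = 19.
Need 4ⁿ ≥ 19 ÷ (1/166) = 3154.
4⁵ = 1024 falls short of 3154 but 4⁶ = 4096 reaches it, so n = 6.

6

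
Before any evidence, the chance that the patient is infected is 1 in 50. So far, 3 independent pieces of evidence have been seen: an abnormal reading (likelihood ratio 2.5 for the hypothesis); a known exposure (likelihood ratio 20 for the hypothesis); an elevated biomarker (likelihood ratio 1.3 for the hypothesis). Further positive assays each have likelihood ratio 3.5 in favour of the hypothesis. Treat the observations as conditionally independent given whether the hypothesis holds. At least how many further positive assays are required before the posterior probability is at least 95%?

3

Prior odds = 0.02/0.98 = 1/49.
Combined Bayes factor of the evidence already in hand = 2.5 × 20 × 1.3 = 65.
Odds after that evidence = (1/49) × 65 = 65/49.
Target odds = 0.95/0.05 = 19.
Need 3.5ⁿ ≥ 19 ÷ (65/49) = 931/65.
3.5² = 12.25 falls short of 931/65 but 3.5³ = 42.875 reaches it, so n = 3.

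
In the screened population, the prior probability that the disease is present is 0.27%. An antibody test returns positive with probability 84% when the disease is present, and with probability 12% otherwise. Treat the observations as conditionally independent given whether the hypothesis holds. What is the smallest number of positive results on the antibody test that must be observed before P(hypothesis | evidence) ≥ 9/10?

5

Prior odds = 0.0027/0.9973 = 27/9973.
Likelihood ratio of a positive result = 0.84/0.12 = 7.
Target odds: 0.9 ÷ 0.1 = 9.
Need (27/9973) × 7ⁿ ≥ 9, i.e. 7ⁿ ≥ 9973/3.
7⁴ = 2401 falls short of 9973/3 but 7⁵ = 16807 reaches it, so n = 5.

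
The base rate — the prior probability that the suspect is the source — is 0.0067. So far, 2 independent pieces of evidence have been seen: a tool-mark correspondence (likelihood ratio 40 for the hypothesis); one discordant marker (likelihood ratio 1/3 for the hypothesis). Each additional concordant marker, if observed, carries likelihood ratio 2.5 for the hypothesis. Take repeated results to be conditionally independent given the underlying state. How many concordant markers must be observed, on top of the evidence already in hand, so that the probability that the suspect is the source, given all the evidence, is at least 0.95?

Prior odds = 0.0067/0.9933 = 67/9933.
Combined Bayes factor of the evidence already in hand = 40 × (1/3) = 40/3.
Odds after that evidence = (67/9933) × 40/3 = 2680/29799.
Target odds = 0.95/0.05 = 19.
Need 2.5ⁿ ≥ 19 ÷ (2680/29799) = 566181/2680.
2.5⁵ = 97.65625 falls short of 566181/2680 but 2.5⁶ = 244.140625 reaches it, so n = 6.

6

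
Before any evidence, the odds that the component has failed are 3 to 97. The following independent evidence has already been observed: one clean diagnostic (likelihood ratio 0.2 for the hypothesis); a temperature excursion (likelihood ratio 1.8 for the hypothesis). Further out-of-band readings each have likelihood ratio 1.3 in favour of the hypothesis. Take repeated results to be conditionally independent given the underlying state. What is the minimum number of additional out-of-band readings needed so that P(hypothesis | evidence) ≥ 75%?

Prior odds = 3/97.
Combined Bayes factor of the evidence already in hand = 0.2 × 1.8 = 0.36.
Odds after that evidence = (3/97) × 0.36 = 27/2425.
Target odds = 0.75/0.25 = 3.
Need 1.3ⁿ ≥ 3 ÷ (27/2425) = 2425/9.
1.3²¹ ≈247.065 falls short of 2425/9 but 1.3²² ≈321.184 reaches it, so n = 22.

22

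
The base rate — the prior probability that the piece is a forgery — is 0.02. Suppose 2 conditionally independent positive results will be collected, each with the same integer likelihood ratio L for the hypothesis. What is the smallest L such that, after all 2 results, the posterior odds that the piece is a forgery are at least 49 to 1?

Prior odds = 0.02/0.98 = 1/49.
Target odds = 49.
Need L² ≥ 49 ÷ (1/49) = 2401.
48² = 2304 < 2401 ≤ 2401 = 49², so L = 49.

49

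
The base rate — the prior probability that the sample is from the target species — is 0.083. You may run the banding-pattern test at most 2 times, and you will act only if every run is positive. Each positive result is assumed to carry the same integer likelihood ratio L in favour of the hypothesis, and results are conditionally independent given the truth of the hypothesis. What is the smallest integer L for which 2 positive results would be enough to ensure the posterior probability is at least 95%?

Prior odds = 0.083/0.917 = 83/917.
Target odds = 0.95/0.05 = 19.
Need L² ≥ 19 ÷ (83/917) = 17423/83.
14² = 196 < 17423/83 ≤ 225 = 15², so L = 15.

15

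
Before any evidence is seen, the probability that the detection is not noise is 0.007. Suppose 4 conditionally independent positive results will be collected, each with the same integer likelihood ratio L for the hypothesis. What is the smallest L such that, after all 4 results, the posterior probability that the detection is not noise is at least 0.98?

10

Prior odds = 0.007/0.993 = 7/993.
Target odds = 0.98/0.02 = 49.
Need L⁴ ≥ 49 ÷ (7/993) = 6951.
9⁴ = 6561 < 6951 ≤ 10000 = 10⁴, so L = 10.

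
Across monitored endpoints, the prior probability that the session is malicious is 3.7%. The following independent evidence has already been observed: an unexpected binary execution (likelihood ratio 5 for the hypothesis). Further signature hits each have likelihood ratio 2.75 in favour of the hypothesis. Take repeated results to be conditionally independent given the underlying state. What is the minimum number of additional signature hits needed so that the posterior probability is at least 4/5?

Prior odds = 0.037/0.963 = 37/963.
Bayes factor of the evidence already in hand = 5.
Odds after that evidence = (37/963) × 5 = 185/963.
Target odds = 0.8/0.2 = 4.
Need 2.75ⁿ ≥ 4 ÷ (185/963) = 3852/185.
2.75³ = 20.796875 falls short of 3852/185 but 2.75⁴ = 57.19140625 reaches it, so n = 4.

4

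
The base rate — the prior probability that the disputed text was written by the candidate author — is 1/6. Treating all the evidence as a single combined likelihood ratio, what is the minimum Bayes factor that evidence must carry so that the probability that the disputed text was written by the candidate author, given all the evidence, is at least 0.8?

Prior odds = (1/6)/(5/6) = 0.2.
Target odds = 0.8/0.2 = 4.
Required Bayes factor = 4 ÷ 0.2 = 20.

20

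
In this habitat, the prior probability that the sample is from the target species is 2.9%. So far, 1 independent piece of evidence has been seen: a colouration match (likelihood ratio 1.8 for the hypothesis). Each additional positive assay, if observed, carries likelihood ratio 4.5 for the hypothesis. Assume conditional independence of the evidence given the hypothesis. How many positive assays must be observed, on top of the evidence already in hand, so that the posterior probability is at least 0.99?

Prior odds = 0.029/0.971 = 29/971.
Bayes factor of the evidence already in hand = 1.8.
Odds after that evidence = (29/971) × 1.8 = 261/4855.
Target odds = 0.99/0.01 = 99.
Need 4.5ⁿ ≥ 99 ÷ (261/4855) = 53405/29.
4.5⁴ = 410.0625 falls short of 53405/29 but 4.5⁵ = 1845.28125 reaches it, so n = 5.

5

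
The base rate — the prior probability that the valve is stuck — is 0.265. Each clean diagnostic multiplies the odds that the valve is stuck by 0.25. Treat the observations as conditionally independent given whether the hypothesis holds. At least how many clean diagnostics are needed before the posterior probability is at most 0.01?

Prior odds: 0.265 ÷ 0.735 = 53/147.
Likelihood ratio per clean diagnostic = 0.25.
Target posterior odds = 0.01/0.99 = 1/99.
Need (53/147) × 0.25ⁿ ≤ 1/99, i.e. 0.25ⁿ ≤ 49/1749.
0.25² = 0.0625 is still above 49/1749 but 0.25³ = 0.015625 is at or below it, so n = 3.

3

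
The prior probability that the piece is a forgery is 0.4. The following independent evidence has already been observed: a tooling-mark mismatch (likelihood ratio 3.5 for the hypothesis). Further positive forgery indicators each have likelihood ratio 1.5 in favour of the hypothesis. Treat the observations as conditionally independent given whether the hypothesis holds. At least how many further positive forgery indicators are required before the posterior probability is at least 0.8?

2

Prior odds = 0.4/0.6 = 2/3.
Bayes factor of the evidence already in hand = 3.5.
Odds after that evidence = (2/3) × 3.5 = 7/3.
Target odds = 0.8/0.2 = 4.
Need 1.5ⁿ ≥ 4 ÷ (7/3) = 12/7.
1.5¹ = 1.5 falls short of 12/7 but 1.5² = 2.25 reaches it, so n = 2.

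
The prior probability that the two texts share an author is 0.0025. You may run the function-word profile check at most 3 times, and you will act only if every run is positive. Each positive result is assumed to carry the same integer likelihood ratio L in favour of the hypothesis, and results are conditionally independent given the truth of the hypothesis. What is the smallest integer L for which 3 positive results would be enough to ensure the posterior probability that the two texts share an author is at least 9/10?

16

Prior odds = 0.0025/0.9975 = 1/399.
Target odds = 0.9/0.1 = 9.
Need L³ ≥ 9 ÷ (1/399) = 3591.
15³ = 3375 < 3591 ≤ 4096 = 16³, so L = 16.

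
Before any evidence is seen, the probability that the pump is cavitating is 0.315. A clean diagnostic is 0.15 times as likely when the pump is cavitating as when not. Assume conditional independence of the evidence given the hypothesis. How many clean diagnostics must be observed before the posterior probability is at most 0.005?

Prior odds: 0.315 ÷ 0.685 = 63/137.
Likelihood ratio per clean diagnostic = 0.15.
Target posterior odds = 0.005/0.995 = 1/199.
Need (63/137) × 0.15ⁿ ≤ 1/199, i.e. 0.15ⁿ ≤ 137/12537.
0.15² = 0.0225 is still above 137/12537 but 0.15³ = 0.003375 is at or below it, so n = 3.

3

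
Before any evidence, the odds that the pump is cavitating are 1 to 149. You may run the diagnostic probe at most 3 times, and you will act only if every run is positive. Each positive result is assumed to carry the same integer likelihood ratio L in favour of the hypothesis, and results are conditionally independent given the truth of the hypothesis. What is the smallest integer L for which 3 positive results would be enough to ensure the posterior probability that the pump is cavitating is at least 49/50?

Prior odds = 1/149.
Target odds = 0.98/0.02 = 49.
Need L³ ≥ 49 ÷ (1/149) = 7301.
19³ = 6859 < 7301 ≤ 8000 = 20³, so L = 20.

20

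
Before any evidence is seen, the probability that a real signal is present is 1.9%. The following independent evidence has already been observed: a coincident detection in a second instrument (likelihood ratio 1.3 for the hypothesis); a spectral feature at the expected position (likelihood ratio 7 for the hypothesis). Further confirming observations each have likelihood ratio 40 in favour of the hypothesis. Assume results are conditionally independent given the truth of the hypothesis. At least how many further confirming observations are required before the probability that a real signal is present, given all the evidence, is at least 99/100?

Prior odds = 0.019/0.981 = 19/981.
Combined Bayes factor of the evidence already in hand = 1.3 × 7 = 9.1.
Odds after that evidence = (19/981) × 9.1 = 1729/9810.
Target odds = 0.99/0.01 = 99.
Need 40ⁿ ≥ 99 ÷ (1729/9810) = 971190/1729.
40¹ = 40 falls short of 971190/1729 but 40² = 1600 reaches it, so n = 2.

2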